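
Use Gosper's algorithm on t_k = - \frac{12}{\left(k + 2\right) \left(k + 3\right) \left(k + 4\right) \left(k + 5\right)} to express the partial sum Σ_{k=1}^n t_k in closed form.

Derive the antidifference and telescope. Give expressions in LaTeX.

Ratio r(k) = (k + 2)/(k + 6).
A = k + 2, B = k + 6, C = 1.
Key eq: (k + 2)·f(k+1) = (k + 5)·f(k) + (1).
From deg A=1, deg B=1, deg C=0: d=3.
A polynomial solution: f(k) = k*(k**2 + 9*k + 26)/72.
Certificate R = B(k−1)f/C = k*(k + 5)*(k**2 + 9*k + 26)/72 gives s_k = k*(-k**2 - 9*k - 26)/(6*(k + 2)*(k + 3)*(k + 4)).
s_(k+1) − s_k = -12/(k**4 + 14*k**3 + 71*k**2 + 154*k + 120) = t_k.
Telescope: S(n) = s_(n+1) − s_(1) = (-n**3 - 12*n**2 - 47*n - 36)/(6*(n**3 + 12*n**2 + 47*n + 60)) − (-1/10) = n*(-n**2 - 12*n - 47)/(15*(n**3 + 12*n**2 + 47*n + 60)).

S(n) = \frac{n \left(- n^{2} - 12 n - 47\right)}{15 \left(n^{3} + 12 n^{2} + 47 n + 60\right)}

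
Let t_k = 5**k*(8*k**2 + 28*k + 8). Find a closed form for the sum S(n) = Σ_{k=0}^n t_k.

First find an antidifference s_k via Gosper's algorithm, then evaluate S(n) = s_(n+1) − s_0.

Compute t_(k+1)/t_k: get 5*(2*k**2 + 11*k + 11)/(2*k**2 + 7*k + 2).
A = 5, B = 1, C = k**2 + 7*k/2 + 1.
Set up (5)·f(k+1) − (1)·f(k) − (k**2 + 7*k/2 + 1) = 0.
Bound: deg f ≤ 2.
Solving with deg f ≤ 2: f(k) = (2*k**2 + 2*k - 3)/8.
R(k) = B(k−1)·f(k)/C(k) = (2*k**2 + 2*k - 3)/(4*(2*k**2 + 7*k + 2)); s_k = R·t_k = 5**k*(2*k**2 + 2*k - 3).
Δs = 5**k*(8*k**2 + 28*k + 8), as required.
Evaluate: s_(n+1) = 5**(n + 1)*(2*n**2 + 6*n + 1); subtract s_(0) = -3 ⇒ S(n) = 10*5**n*n**2 + 30*5**n*n + 5*5**n + 3.

S(n) = 10*5**n*n**2 + 30*5**n*n + 5*5**n + 3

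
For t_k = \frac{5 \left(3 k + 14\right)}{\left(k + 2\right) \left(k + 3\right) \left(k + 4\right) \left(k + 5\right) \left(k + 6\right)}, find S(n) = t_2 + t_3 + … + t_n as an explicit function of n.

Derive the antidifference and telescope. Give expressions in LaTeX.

S(n) = \frac{n^{3} + 13 n^{2} + 54 n - 68}{28 \left(n^{3} + 13 n^{2} + 54 n + 72\right)}

Step 1: r(k) = (k + 2)*(3*k + 17)/((k + 7)*(3*k + 14)).
So A=k + 2 and B=k + 7, with C=k + 14/3.
Solve (k + 2)·f(k+1) − (k + 6)·f(k) = k + 14/3.
Degrees (1,1,1) ⇒ d ≤ 4.
Solve for f: f(k) = k*(k + 4)*(k**2 + 10*k + 31)/90 (degree 4 ≤ 4).
Certificate R = B(k−1)f/C = k*(k + 4)*(k + 6)*(k**2 + 10*k + 31)/(30*(3*k + 14)) gives s_k = k*(k**2 + 10*k + 31)/(6*(k**3 + 10*k**2 + 31*k + 30)).
Δs = 5*(3*k + 14)/(k**5 + 20*k**4 + 155*k**3 + 580*k**2 + 1044*k + 720), as required.
Σ_(k=2)^n t_k = s_(n+1) − s_(2) = ((n**3 + 13*n**2 + 54*n + 42)/(6*(n**3 + 13*n**2 + 54*n + 72))) − (11/84), i.e. (n**3 + 13*n**2 + 54*n - 68)/(28*(n**3 + 13*n**2 + 54*n + 72)).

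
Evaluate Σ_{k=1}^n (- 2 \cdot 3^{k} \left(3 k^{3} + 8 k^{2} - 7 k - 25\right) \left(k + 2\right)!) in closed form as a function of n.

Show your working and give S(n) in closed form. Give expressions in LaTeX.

Ratio r(k) = 3*(3*k**4 + 26*k**3 + 69*k**2 + 33*k - 63)/(3*k**3 + 8*k**2 - 7*k - 25).
Factor: A=3*k + 9; B=1; C=k**3 + 8*k**2/3 - 7*k/3 - 25/3.
Need (3*k + 9)·f(k+1) − (1)·f(k) = k**3 + 8*k**2/3 - 7*k/3 - 25/3.
From deg A=1, deg B=0, deg C=3: d=2.
Coefficient equations give f(k) = (k**2 - 2*k - 2)/3.
Certificate R = B(k−1)f/C = (k**2 - 2*k - 2)/(3*k**3 + 8*k**2 - 7*k - 25) gives s_k = 2*3**k*(-k**2 + 2*k + 2)*factorial(k + 2).
Check: Δs_k = -2*3**k*(3*k**3 + 8*k**2 - 7*k - 25)*factorial(k + 2). ✓
Evaluate: s_(n+1) = -6*3**n*(n**2 - 3)*factorial(n + 3); subtract s_(1) = 108 ⇒ S(n) = -6*3**n*n**2*factorial(n + 3) + 18*3**n*factorial(n + 3) - 108.

S(n) = - 6 \cdot 3^{n} n^{2} \left(n + 3\right)! + 18 \cdot 3^{n} \left(n + 3\right)! - 108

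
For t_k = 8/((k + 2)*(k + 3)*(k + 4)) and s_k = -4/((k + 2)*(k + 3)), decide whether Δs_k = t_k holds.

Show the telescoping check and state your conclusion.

s_(k+1) = -4/((k + 3)*(k + 4))
s_(k+1) − s_k = 8/(k**3 + 9*k**2 + 26*k + 24)
(s_(k+1) − s_k) − t_k = 0

Valid — Δs_k = t_k.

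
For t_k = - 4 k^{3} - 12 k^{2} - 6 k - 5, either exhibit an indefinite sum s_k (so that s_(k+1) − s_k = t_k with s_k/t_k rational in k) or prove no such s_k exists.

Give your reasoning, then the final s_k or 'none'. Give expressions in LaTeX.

Ratio r(k) = (4*k**3 + 24*k**2 + 42*k + 27)/(4*k**3 + 12*k**2 + 6*k + 5).
Normal form (A,B,C) = (1, 1, k**3 + 3*k**2 + 3*k/2 + 5/4).
f must satisfy (1)·f(k+1) − (1)·f(k) = k**3 + 3*k**2 + 3*k/2 + 5/4.
Bound: deg f ≤ 4.
A polynomial solution: f(k) = k*(k**3 + 2*k**2 - 2*k + 4)/4.
R(k) = B(k−1)·f(k)/C(k) = k*(k**3 + 2*k**2 - 2*k + 4)/(4*k**3 + 12*k**2 + 6*k + 5); s_k = R·t_k = k*(-k**3 - 2*k**2 + 2*k - 4).
Check: Δs_k = -4*k**3 - 12*k**2 - 6*k - 5. ✓

s_k = k \left(- k^{3} - 2 k^{2} + 2 k - 4\right)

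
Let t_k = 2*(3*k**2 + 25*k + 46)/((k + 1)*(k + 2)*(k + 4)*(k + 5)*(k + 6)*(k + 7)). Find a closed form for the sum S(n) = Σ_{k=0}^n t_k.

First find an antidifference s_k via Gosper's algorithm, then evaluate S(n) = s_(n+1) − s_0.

The ratio is (k + 1)*(k + 4)*(25*k + 3*(k + 1)**2 + 71)/((k + 3)*(k + 8)*(3*k**2 + 25*k + 46)).
Gosper form: A/B · C(k+1)/C(k) with A=k + 1, B=k + 8, C=k**3 + 34*k**2/3 + 121*k/3 + 46.
Need (k + 1)·f(k+1) − (k + 7)·f(k) = k**3 + 34*k**2/3 + 121*k/3 + 46.
Bound: deg f ≤ 6.
A polynomial solution: f(k) = k*(k + 2)*(k + 3)*(k + 5)*(k**2 + 11*k + 34)/72.
Certificate R = B(k−1)f/C = k*(k + 2)*(k + 5)*(k + 7)*(k**2 + 11*k + 34)/(24*(3*k**2 + 25*k + 46)) gives s_k = k*(k**2 + 11*k + 34)/(12*(k**3 + 11*k**2 + 34*k + 24)).
Verify: 2*(3*k**2 + 25*k + 46)/(k**6 + 25*k**5 + 247*k**4 + 1219*k**3 + 3112*k**2 + 3796*k + 1680) matches t_k.
Telescope: S(n) = s_(n+1) − s_(0) = (n**3 + 14*n**2 + 59*n + 46)/(12*(n**3 + 14*n**2 + 59*n + 70)) − (0) = (n**3 + 14*n**2 + 59*n + 46)/(12*(n**3 + 14*n**2 + 59*n + 70)).

S(n) = (n**3 + 14*n**2 + 59*n + 46)/(12*(n**3 + 14*n**2 + 59*n + 70))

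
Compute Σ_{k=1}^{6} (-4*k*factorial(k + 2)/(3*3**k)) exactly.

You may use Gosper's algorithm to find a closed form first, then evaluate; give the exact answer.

Ratio r(k) = (k + 1)*(k + 3)/(3*k).
Normal form (A,B,C) = (k/3 + 1, 1, k).
Set up (k/3 + 1)·f(k+1) − (1)·f(k) − (k) = 0.
From deg A=1, deg B=0, deg C=1: d=0.
A polynomial solution: f(k) = 3.
R(k) = B(k−1)·f(k)/C(k) = 3/k; s_k = R·t_k = -4*factorial(k + 2)/3**k.
Check: Δs_k = -4*k*factorial(k + 2)/(3*3**k). ✓
Telescoping: Σ = s_(7) − s_(1) = -17920/27 − (-8) = -17704/27.

Σ = -17704/27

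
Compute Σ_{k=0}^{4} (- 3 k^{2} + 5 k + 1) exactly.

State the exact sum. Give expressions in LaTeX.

t_(k+1)/t_k = (3*k**2 + k - 3)/(3*k**2 - 5*k - 1).
So A=1 and B=1, with C=k**2 - 5*k/3 - 1/3.
f must satisfy (1)·f(k+1) − (1)·f(k) = k**2 - 5*k/3 - 1/3.
Bound: deg f ≤ 3.
Solve for f: f(k) = k*(k**2 - 4*k + 2)/3 (degree 3 ≤ 3).
Then R = B(k−1)f/C = k*(k**2 - 4*k + 2)/(3*k**2 - 5*k - 1), so s_k = R(k)·t_k = k*(-k**2 + 4*k - 2).
Check: Δs_k = -3*k**2 + 5*k + 1. ✓
Evaluate s at k=5 and k=0: -35 and 0; difference -35.

Σ = -35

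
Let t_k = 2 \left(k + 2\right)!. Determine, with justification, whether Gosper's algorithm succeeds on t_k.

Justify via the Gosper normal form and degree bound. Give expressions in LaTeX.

Ratio r(k) = k + 3.
So A=k + 3 and B=1, with C=1.
Solve (k + 3)·f(k+1) − (1)·f(k) = 1.
deg f ≤ -1 (via 1,0,0).
d = -1 < 0 ⇒ no nonzero polynomial f; not summable.

No — key equation has no polynomial f.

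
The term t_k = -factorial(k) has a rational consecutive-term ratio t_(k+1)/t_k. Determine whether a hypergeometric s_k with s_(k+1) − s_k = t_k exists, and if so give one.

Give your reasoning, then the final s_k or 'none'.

not Gosper-summable; s_k does not exist

Compute t_(k+1)/t_k: get k + 1.
Take A(k)=k + 1, B(k)=1, C(k)=1.
Need (k + 1)·f(k+1) − (1)·f(k) = 1.
Degrees (1,0,0) ⇒ d ≤ -1.
Bound -1 < 0, so the key equation has no polynomial solution.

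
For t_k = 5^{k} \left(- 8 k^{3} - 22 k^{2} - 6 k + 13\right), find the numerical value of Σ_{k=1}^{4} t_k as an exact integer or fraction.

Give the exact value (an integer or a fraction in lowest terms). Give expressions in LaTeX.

r(k) = 5*(8*k**3 + 46*k**2 + 74*k + 23)/(8*k**3 + 22*k**2 + 6*k - 13) after simplifying.
A = 5, B = 1, C = k**3 + 11*k**2/4 + 3*k/4 - 13/8.
Set up (5)·f(k+1) − (1)·f(k) − (k**3 + 11*k**2/4 + 3*k/4 - 13/8) = 0.
deg f ≤ 3 (via 0,0,3).
Solving with deg f ≤ 3: f(k) = (2*k**3 - 2*k**2 - k - 2)/8.
Then R = B(k−1)f/C = (2*k**3 - 2*k**2 - k - 2)/(8*k**3 + 22*k**2 + 6*k - 13), so s_k = R(k)·t_k = 5**k*(-2*k**3 + 2*k**2 + k + 2).
Verify: 5**k*(-8*k**3 - 22*k**2 - 6*k + 13) matches t_k.
Sum = s_(5) − s_(1); s_(5) = -603125, s_(1) = 15 ⇒ -603140.

Σ = -603140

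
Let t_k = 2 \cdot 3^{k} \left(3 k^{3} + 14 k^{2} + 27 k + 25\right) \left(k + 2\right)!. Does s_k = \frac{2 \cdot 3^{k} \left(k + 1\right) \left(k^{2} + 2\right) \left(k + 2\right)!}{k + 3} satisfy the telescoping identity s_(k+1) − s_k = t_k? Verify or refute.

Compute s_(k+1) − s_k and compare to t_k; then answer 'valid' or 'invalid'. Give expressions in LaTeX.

s_(k+1) = 6*3**k*(k + 2)*(k**2 + 2*k + 3)*factorial(k + 3)/(k + 4)
s_(k+1) − s_k = 2*3**k*(3*k**5 + 29*k**4 + 115*k**3 + 246*k**2 + 287*k + 154)*factorial(k + 2)/((k + 3)*(k + 4))
(s_(k+1) − s_k) − t_k = -4*3**k*(3*k**4 + 23*k**3 + 68*k**2 + 106*k + 73)*factorial(k + 2)/((k + 3)*(k + 4))

Invalid: residual - \frac{4 \cdot 3^{k} \left(3 k^{4} + 23 k^{3} + 68 k^{2} + 106 k + 73\right) \left(k + 2\right)!}{\left(k + 3\right) \left(k + 4\right)} ≠ 0.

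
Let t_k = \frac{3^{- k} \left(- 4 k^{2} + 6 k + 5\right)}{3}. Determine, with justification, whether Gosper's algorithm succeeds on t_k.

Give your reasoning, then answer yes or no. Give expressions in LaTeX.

Yes. s_k = 3^{- k} \left(2 k^{2} - k - 2\right).

Compute t_(k+1)/t_k: get (4*k**2 + 2*k - 7)/(3*(4*k**2 - 6*k - 5)).
Normal form (A,B,C) = (1/3, 1, k**2 - 3*k/2 - 5/4).
f must satisfy (1/3)·f(k+1) − (1)·f(k) = k**2 - 3*k/2 - 5/4.
d = 2 from the (0,0,2) case.
A polynomial solution: f(k) = -3*(2*k**2 - k - 2)/4.
So s_k = (B(k−1)f/C)·t_k = (-3*(2*k**2 - k - 2)/(4*k**2 - 6*k - 5))·t_k = (2*k**2 - k - 2)/3**k.
Verify: (-4*k**2 + 6*k + 5)/(3*3**k) matches t_k.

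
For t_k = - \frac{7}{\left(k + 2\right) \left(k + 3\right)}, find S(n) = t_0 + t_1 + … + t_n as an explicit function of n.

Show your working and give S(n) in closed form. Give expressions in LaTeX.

t_(k+1)/t_k = (k + 2)/(k + 4).
Factor: A=k + 2; B=k + 4; C=1.
Solve (k + 2)·f(k+1) − (k + 3)·f(k) = 1.
Degrees (1,1,0) ⇒ d ≤ 1.
Solve for f: f(k) = k/2 (degree 1 ≤ 1).
Certificate R = B(k−1)f/C = k*(k + 3)/2 gives s_k = -7*k/(2*k + 4).
s_(k+1) − s_k = -7/(k**2 + 5*k + 6) = t_k.
Telescope: S(n) = s_(n+1) − s_(0) = 7*(-n - 1)/(2*(n + 3)) − (0) = 7*(-n - 1)/(2*(n + 3)).

S(n) = \frac{7 \left(- n - 1\right)}{2 \left(n + 3\right)}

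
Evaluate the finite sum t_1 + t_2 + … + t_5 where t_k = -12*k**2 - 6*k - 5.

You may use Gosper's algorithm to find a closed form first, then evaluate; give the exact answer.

Ratio r(k) = (12*k**2 + 30*k + 23)/(12*k**2 + 6*k + 5).
A = 1, B = 1, C = k**2 + k/2 + 5/12.
f must satisfy (1)·f(k+1) − (1)·f(k) = k**2 + k/2 + 5/12.
Bound: deg f ≤ 3.
Solve for f: f(k) = k*(4*k**2 - 3*k + 4)/12 (degree 3 ≤ 3).
Get s_k = R·t_k = k*(-4*k**2 + 3*k - 4) with R(k) = B(k−1)f(k)/C(k) = k*(4*k**2 - 3*k + 4)/(12*k**2 + 6*k + 5).
s_(k+1) − s_k = -12*k**2 - 6*k - 5 = t_k.
Telescoping: Σ = s_(6) − s_(1) = -780 − (-5) = -775.

Σ = -775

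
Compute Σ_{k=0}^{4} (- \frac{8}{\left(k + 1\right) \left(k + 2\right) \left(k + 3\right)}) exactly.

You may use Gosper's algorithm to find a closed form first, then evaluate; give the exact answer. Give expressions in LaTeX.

Σ = -40/21

t_(k+1)/t_k = (k + 1)/(k + 4).
Gosper form: A/B · C(k+1)/C(k) with A=k + 1, B=k + 4, C=1.
Need (k + 1)·f(k+1) − (k + 3)·f(k) = 1.
Degrees (1,1,0) ⇒ d ≤ 2.
Match coefficients ⇒ f(k) = k*(k + 3)/4.
Get s_k = R·t_k = 2*k*(-k - 3)/((k + 1)*(k + 2)) with R(k) = B(k−1)f(k)/C(k) = k*(k + 3)**2/4.
s_(k+1) − s_k = -8/(k**3 + 6*k**2 + 11*k + 6) = t_k.
Telescoping: Σ = s_(5) − s_(0) = -40/21 − (0) = -40/21.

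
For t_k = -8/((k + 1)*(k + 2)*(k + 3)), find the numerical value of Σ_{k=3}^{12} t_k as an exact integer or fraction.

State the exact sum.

Σ = -19/105

Compute t_(k+1)/t_k: get (k + 1)/(k + 4).
Factor: A=k + 1; B=k + 4; C=1.
Solve (k + 1)·f(k+1) − (k + 3)·f(k) = 1.
From deg A=1, deg B=1, deg C=0: d=2.
Solve for f: f(k) = k*(k + 3)/4 (degree 2 ≤ 2).
Certificate R = B(k−1)f/C = k*(k + 3)**2/4 gives s_k = 2*k*(-k - 3)/((k + 1)*(k + 2)).
s_(k+1) − s_k = -8/(k**3 + 6*k**2 + 11*k + 6) = t_k.
Sum = s_(13) − s_(3); s_(13) = -208/105, s_(3) = -9/5 ⇒ -19/105.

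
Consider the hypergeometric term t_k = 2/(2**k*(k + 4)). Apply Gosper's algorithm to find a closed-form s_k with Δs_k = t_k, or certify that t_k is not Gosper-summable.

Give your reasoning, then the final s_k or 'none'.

Step 1: r(k) = (k + 4)/(2*(k + 5)).
A = k/2 + 2, B = k + 5, C = 1.
Need (k/2 + 2)·f(k+1) − (k + 4)·f(k) = 1.
Degrees (1,1,0) ⇒ d ≤ -1.
d = -1 < 0 ⇒ no nonzero polynomial f; not summable.

not Gosper-summable; s_k does not exist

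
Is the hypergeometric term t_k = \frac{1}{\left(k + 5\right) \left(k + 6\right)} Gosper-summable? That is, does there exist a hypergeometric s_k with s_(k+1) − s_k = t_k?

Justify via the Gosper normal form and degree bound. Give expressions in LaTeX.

Yes. s_k = \frac{k}{5 \left(k + 5\right)}.

Step 1: r(k) = (k + 5)/(k + 7).
Factor: A=k + 5; B=k + 7; C=1.
Solve (k + 5)·f(k+1) − (k + 6)·f(k) = 1.
From deg A=1, deg B=1, deg C=0: d=1.
Solving with deg f ≤ 1: f(k) = k/5.
Get s_k = R·t_k = k/(5*(k + 5)) with R(k) = B(k−1)f(k)/C(k) = k*(k + 6)/5.
Δs = 1/(k**2 + 11*k + 30), as required.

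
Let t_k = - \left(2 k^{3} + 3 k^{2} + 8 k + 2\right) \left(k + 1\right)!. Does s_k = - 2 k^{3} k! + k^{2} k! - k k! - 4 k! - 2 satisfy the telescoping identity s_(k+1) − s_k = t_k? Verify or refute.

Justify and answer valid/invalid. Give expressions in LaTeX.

s_(k+1) = -2*k**4*factorial(k) - 7*k**3*factorial(k) - 10*k**2*factorial(k) - 11*k*factorial(k) - 6*factorial(k) - 2
s_(k+1) − s_k = -(2*k**3 + 3*k**2 + 8*k + 2)*factorial(k + 1)
(s_(k+1) − s_k) − t_k = 0

valid; difference matches t_k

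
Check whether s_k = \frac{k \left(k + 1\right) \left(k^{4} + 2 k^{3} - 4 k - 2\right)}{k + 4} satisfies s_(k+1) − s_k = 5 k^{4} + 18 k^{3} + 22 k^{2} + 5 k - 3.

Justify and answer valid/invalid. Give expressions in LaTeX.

s_(k+1) = -(k + 1)*(k + 2)*(4*k - (k + 1)**4 - 2*(k + 1)**3 + 6)/(k + 5)
s_(k+1) − s_k = (5*k**6 + 51*k**5 + 176*k**4 + 281*k**3 + 191*k**2 + 16*k - 24)/(k**2 + 9*k + 20)
(s_(k+1) − s_k) − t_k = 3*(-4*k**5 - 36*k**4 - 94*k**3 - 97*k**2 - 19*k + 12)/(k**2 + 9*k + 20)

Invalid: residual \frac{3 \left(- 4 k^{5} - 36 k^{4} - 94 k^{3} - 97 k^{2} - 19 k + 12\right)}{k^{2} + 9 k + 20} ≠ 0.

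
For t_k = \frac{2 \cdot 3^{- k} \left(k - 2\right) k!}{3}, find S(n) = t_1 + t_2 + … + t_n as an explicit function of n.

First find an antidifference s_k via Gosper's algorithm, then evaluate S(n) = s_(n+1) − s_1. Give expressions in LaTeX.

Ratio r(k) = (k**2 - 1)/(3*(k - 2)).
Normal form (A,B,C) = (k/3 + 1/3, 1, k - 2).
Key eq: (k/3 + 1/3)·f(k+1) = (1)·f(k) + (k - 2).
From deg A=1, deg B=0, deg C=1: d=0.
Solving with deg f ≤ 0: f(k) = 3.
R(k) = B(k−1)·f(k)/C(k) = 3/(k - 2); s_k = R·t_k = 2*factorial(k)/3**k.
Check: Δs_k = 2*(k - 2)*factorial(k)/(3*3**k). ✓
Σ_(k=1)^n t_k = s_(n+1) − s_(1) = (2*3**(-n - 1)*factorial(n + 1)) − (2/3), i.e. 2*3**(-n - 1)*(-3**n + n*factorial(n) + factorial(n)).

S(n) = 2 \cdot 3^{- n - 1} \left(- 3^{n} + n n! + n!\right)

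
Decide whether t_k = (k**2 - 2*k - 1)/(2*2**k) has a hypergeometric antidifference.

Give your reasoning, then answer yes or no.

r(k) = (k**2 - 2)/(2*(k**2 - 2*k - 1)) after simplifying.
Normal form (A,B,C) = (1/2, 1, k**2 - 2*k - 1).
f must satisfy (1/2)·f(k+1) − (1)·f(k) = k**2 - 2*k - 1.
From deg A=0, deg B=0, deg C=2: d=2.
Coefficient equations give f(k) = -2*k**2.
R(k) = B(k−1)·f(k)/C(k) = -2*k**2/(k**2 - 2*k - 1); s_k = R·t_k = -k**2/2**k.
Δs = (k**2 - 2*k - 1)/(2*2**k), as required.

Yes. s_k = -k**2/2**k.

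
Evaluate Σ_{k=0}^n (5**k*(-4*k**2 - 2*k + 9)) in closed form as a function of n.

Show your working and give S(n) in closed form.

S(n) = -5*5**n*n**2 + 10*5**n - 1

t_(k+1)/t_k = 5*(4*k**2 + 10*k - 3)/(4*k**2 + 2*k - 9).
Factor: A=5; B=1; C=k**2 + k/2 - 9/4.
Set up (5)·f(k+1) − (1)·f(k) − (k**2 + k/2 - 9/4) = 0.
Bound: deg f ≤ 2.
Match coefficients ⇒ f(k) = (k**2 - 2*k - 1)/4.
Get s_k = R·t_k = 5**k*(-k**2 + 2*k + 1) with R(k) = B(k−1)f(k)/C(k) = (k**2 - 2*k - 1)/(4*k**2 + 2*k - 9).
Verify: 5**k*(-4*k**2 - 2*k + 9) matches t_k.
Telescope: S(n) = s_(n+1) − s_(0) = 5**(n + 1)*(2 - n**2) − (1) = -5*5**n*n**2 + 10*5**n - 1.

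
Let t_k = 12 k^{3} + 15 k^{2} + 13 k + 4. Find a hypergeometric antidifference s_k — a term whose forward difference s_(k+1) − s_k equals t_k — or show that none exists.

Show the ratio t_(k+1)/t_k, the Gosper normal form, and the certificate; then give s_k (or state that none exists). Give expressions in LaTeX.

s_k = k^{2} \left(3 k^{2} - k + 2\right)

Step 1: r(k) = (12*k**3 + 51*k**2 + 79*k + 44)/(12*k**3 + 15*k**2 + 13*k + 4).
Factor: A=1; B=1; C=k**3 + 5*k**2/4 + 13*k/12 + 1/3.
Solve (1)·f(k+1) − (1)·f(k) = k**3 + 5*k**2/4 + 13*k/12 + 1/3.
From deg A=0, deg B=0, deg C=3: d=4.
Coefficient equations give f(k) = k**2*(3*k**2 - k + 2)/12.
Then R = B(k−1)f/C = k**2*(3*k**2 - k + 2)/(12*k**3 + 15*k**2 + 13*k + 4), so s_k = R(k)·t_k = k**2*(3*k**2 - k + 2).
Check: Δs_k = 12*k**3 + 15*k**2 + 13*k + 4. ✓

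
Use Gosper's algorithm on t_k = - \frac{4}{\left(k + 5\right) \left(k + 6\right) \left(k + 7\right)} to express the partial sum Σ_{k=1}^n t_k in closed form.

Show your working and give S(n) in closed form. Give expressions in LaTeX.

S(n) = \frac{n \left(- n - 13\right)}{21 \left(n^{2} + 13 n + 42\right)}

Ratio r(k) = (k + 5)/(k + 8).
Normal form (A,B,C) = (k + 5, k + 8, 1).
Need (k + 5)·f(k+1) − (k + 7)·f(k) = 1.
d = 2 from the (1,1,0) case.
Match coefficients ⇒ f(k) = k*(k + 11)/60.
So s_k = (B(k−1)f/C)·t_k = (k*(k + 7)*(k + 11)/60)·t_k = k*(-k - 11)/(15*(k + 5)*(k + 6)).
Check: Δs_k = -4/(k**3 + 18*k**2 + 107*k + 210). ✓
Σ_(k=1)^n t_k = s_(n+1) − s_(1) = ((-n**2 - 13*n - 12)/(15*(n**2 + 13*n + 42))) − (-2/105), i.e. n*(-n - 13)/(21*(n**2 + 13*n + 42)).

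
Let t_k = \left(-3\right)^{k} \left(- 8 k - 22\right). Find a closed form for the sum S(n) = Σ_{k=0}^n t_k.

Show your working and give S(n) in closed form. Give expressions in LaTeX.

Compute t_(k+1)/t_k: get 3*(-4*k - 15)/(4*k + 11).
A = -3, B = 1, C = k + 11/4.
f must satisfy (-3)·f(k+1) − (1)·f(k) = k + 11/4.
Bound: deg f ≤ 1.
Solve for f: f(k) = -(k + 2)/4 (degree 1 ≤ 1).
Get s_k = R·t_k = 2*(-3)**k*(k + 2) with R(k) = B(k−1)f(k)/C(k) = -(k + 2)/(4*k + 11).
Check: Δs_k = (-3)**k*(-8*k - 22). ✓
Telescope: S(n) = s_(n+1) − s_(0) = (-3)**(n + 1)*(2*n + 6) − (4) = -6*(-3)**n*n - 18*(-3)**n - 4.

S(n) = - 6 \left(-3\right)^{n} n - 18 \left(-3\right)^{n} - 4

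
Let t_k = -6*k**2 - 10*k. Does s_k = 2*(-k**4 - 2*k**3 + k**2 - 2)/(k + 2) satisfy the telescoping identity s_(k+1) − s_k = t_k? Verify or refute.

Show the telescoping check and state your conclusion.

Invalid: residual 4*(k**3 + 5*k**2 + 6*k - 1)/(k**2 + 5*k + 6) ≠ 0.

s_(k+1) = 2*(-(k + 1)**4 - 2*(k + 1)**3 + (k + 1)**2 - 2)/(k + 3)
s_(k+1) − s_k = 2*(-3*k**4 - 18*k**3 - 33*k**2 - 18*k - 2)/(k**2 + 5*k + 6)
(s_(k+1) − s_k) − t_k = 4*(k**3 + 5*k**2 + 6*k - 1)/(k**2 + 5*k + 6)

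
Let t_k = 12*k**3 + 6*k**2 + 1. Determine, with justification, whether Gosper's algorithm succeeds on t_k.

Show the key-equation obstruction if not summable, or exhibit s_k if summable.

Ratio r(k) = (12*(k + 1)**3 + 6*(k + 1)**2 + 1)/(12*k**3 + 6*k**2 + 1).
Factor: A=1; B=1; C=k**3 + k**2/2 + 1/12.
f must satisfy (1)·f(k+1) − (1)·f(k) = k**3 + k**2/2 + 1/12.
d = 4 from the (0,0,3) case.
Coefficient equations give f(k) = k*(3*k**3 - 4*k**2 + 2)/12.
Then R = B(k−1)f/C = k*(3*k**3 - 4*k**2 + 2)/(12*k**3 + 6*k**2 + 1), so s_k = R(k)·t_k = k*(3*k**3 - 4*k**2 + 2).
Verify: 12*k**3 + 6*k**2 + 1 matches t_k.

Yes. s_k = k*(3*k**3 - 4*k**2 + 2).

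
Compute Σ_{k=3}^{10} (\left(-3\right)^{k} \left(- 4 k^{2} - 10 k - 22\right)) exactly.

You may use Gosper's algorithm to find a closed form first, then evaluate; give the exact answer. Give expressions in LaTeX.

Step 1: r(k) = 3*(-2*k**2 - 9*k - 18)/(2*k**2 + 5*k + 11).
So A=-3 and B=1, with C=k**2 + 5*k/2 + 11/2.
Set up (-3)·f(k+1) − (1)·f(k) − (k**2 + 5*k/2 + 11/2) = 0.
deg f ≤ 2 (via 0,0,2).
Coefficient equations give f(k) = -(k**2 + k + 4)/4.
Certificate R = B(k−1)f/C = -(k**2 + k + 4)/(2*(2*k**2 + 5*k + 11)) gives s_k = (-3)**k*(k**2 + k + 4).
Verify: (-3)**k*(-4*k**2 - 10*k - 22) matches t_k.
Sum = s_(11) − s_(3); s_(11) = -24091992, s_(3) = -432 ⇒ -24091560.

Σ = -24091560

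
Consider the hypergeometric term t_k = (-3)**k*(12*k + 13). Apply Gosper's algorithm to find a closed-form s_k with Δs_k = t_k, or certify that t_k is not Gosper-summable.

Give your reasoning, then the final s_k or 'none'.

Compute t_(k+1)/t_k: get 3*(-12*k - 25)/(12*k + 13).
So A=-3 and B=1, with C=k + 13/12.
Key eq: (-3)·f(k+1) = (1)·f(k) + (k + 13/12).
Degrees (0,0,1) ⇒ d ≤ 1.
Coefficient equations give f(k) = -(3*k + 1)/12.
Get s_k = R·t_k = (-3)**k*(-3*k - 1) with R(k) = B(k−1)f(k)/C(k) = -(3*k + 1)/(12*k + 13).
s_(k+1) − s_k = (-3)**k*(12*k + 13) = t_k.

s_k = (-3)**k*(-3*k - 1)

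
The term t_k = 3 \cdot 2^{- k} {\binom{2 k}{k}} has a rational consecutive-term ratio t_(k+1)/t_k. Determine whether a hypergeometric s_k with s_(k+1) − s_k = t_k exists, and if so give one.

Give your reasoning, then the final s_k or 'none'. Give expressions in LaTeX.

r(k) = (2*k + 1)/(k + 1) after simplifying.
Gosper form: A/B · C(k+1)/C(k) with A=2*k + 1, B=k + 1, C=1.
f must satisfy (2*k + 1)·f(k+1) − (k)·f(k) = 1.
Degrees (1,1,0) ⇒ d ≤ -1.
deg f ≤ -1 is impossible — no certificate.

none (Gosper's algorithm certifies no s_k)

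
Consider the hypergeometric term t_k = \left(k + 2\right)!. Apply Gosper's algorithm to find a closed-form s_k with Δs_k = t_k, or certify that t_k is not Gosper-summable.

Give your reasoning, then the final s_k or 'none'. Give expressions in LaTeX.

none — t_k is not Gosper-summable

Compute t_(k+1)/t_k: get k + 3.
Normal form (A,B,C) = (k + 3, 1, 1).
Key eq: (k + 3)·f(k+1) = (1)·f(k) + (1).
Degrees (1,0,0) ⇒ d ≤ -1.
deg f ≤ -1 is impossible — no certificate.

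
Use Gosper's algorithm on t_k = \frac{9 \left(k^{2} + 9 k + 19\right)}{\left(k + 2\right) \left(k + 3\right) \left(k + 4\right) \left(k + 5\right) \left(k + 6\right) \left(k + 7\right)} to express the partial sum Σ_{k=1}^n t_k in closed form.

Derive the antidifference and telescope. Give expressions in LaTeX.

S(n) = \frac{n \left(n^{2} + 15 n + 71\right)}{35 \left(n^{3} + 15 n^{2} + 71 n + 105\right)}

Compute t_(k+1)/t_k: get (k + 2)*(9*k + (k + 1)**2 + 28)/((k + 8)*(k**2 + 9*k + 19)).
Gosper form: A/B · C(k+1)/C(k) with A=k + 2, B=k + 8, C=k**2 + 9*k + 19.
Solve (k + 2)·f(k+1) − (k + 7)·f(k) = k**2 + 9*k + 19.
deg f ≤ 5 (via 1,1,2).
Solve for f: f(k) = k*(k + 3)*(k + 5)*(k**2 + 12*k + 44)/144 (degree 5 ≤ 5).
Then R = B(k−1)f/C = k*(k + 3)*(k + 5)*(k + 7)*(k**2 + 12*k + 44)/(144*(k**2 + 9*k + 19)), so s_k = R(k)·t_k = k*(k**2 + 12*k + 44)/(16*(k**3 + 12*k**2 + 44*k + 48)).
Check: Δs_k = 9*(k**2 + 9*k + 19)/(k**6 + 27*k**5 + 295*k**4 + 1665*k**3 + 5104*k**2 + 8028*k + 5040). ✓
Evaluate: s_(n+1) = (n**3 + 15*n**2 + 71*n + 57)/(16*(n**3 + 15*n**2 + 71*n + 105)); subtract s_(1) = 19/560 ⇒ S(n) = n*(n**2 + 15*n + 71)/(35*(n**3 + 15*n**2 + 71*n + 105)).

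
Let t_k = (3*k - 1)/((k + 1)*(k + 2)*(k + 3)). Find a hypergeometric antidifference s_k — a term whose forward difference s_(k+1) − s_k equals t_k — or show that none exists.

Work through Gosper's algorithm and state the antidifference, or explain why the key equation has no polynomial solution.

s_k = k*(k - 3)/(2*(k + 1)*(k + 2))

Compute t_(k+1)/t_k: get (k + 1)*(3*k + 2)/((k + 4)*(3*k - 1)).
Factor: A=k + 1; B=k + 4; C=k - 1/3.
Solve (k + 1)·f(k+1) − (k + 3)·f(k) = k - 1/3.
Degrees (1,1,1) ⇒ d ≤ 2.
A polynomial solution: f(k) = k*(k - 3)/6.
Certificate R = B(k−1)f/C = k*(k - 3)*(k + 3)/(2*(3*k - 1)) gives s_k = k*(k - 3)/(2*(k + 1)*(k + 2)).
Check: Δs_k = (3*k - 1)/(k**3 + 6*k**2 + 11*k + 6). ✓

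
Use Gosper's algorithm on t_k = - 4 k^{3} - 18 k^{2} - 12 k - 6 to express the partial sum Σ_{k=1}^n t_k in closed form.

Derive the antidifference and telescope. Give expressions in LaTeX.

S(n) = n \left(- n^{3} - 8 n^{2} - 16 n - 15\right)

The ratio is (2*k**3 + 15*k**2 + 30*k + 20)/(2*k**3 + 9*k**2 + 6*k + 3).
So A=1 and B=1, with C=k**3 + 9*k**2/2 + 3*k + 3/2.
f must satisfy (1)·f(k+1) − (1)·f(k) = k**3 + 9*k**2/2 + 3*k + 3/2.
Bound: deg f ≤ 4.
Match coefficients ⇒ f(k) = k*(k**3 + 4*k**2 - 2*k + 3)/4.
Certificate R = B(k−1)f/C = k*(k**3 + 4*k**2 - 2*k + 3)/(2*(2*k**3 + 9*k**2 + 6*k + 3)) gives s_k = k*(-k**3 - 4*k**2 + 2*k - 3).
Check: Δs_k = -4*k**3 - 18*k**2 - 12*k - 6. ✓
Evaluate: s_(n+1) = -n**4 - 8*n**3 - 16*n**2 - 15*n - 6; subtract s_(1) = -6 ⇒ S(n) = n*(-n**3 - 8*n**2 - 16*n - 15).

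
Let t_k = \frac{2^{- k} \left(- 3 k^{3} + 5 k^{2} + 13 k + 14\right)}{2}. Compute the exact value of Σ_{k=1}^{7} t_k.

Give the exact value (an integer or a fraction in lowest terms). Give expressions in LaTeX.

Σ = 797/256

The ratio is (3*k**3 + 4*k**2 - 14*k - 29)/(2*(3*k**3 - 5*k**2 - 13*k - 14)).
Take A(k)=1/2, B(k)=1, C(k)=k**3 - 5*k**2/3 - 13*k/3 - 14/3.
f must satisfy (1/2)·f(k+1) − (1)·f(k) = k**3 - 5*k**2/3 - 13*k/3 - 14/3.
From deg A=0, deg B=0, deg C=3: d=3.
Match coefficients ⇒ f(k) = -2*(3*k**3 + 4*k**2 + 4*k - 3)/3.
Certificate R = B(k−1)f/C = -2*(3*k**3 + 4*k**2 + 4*k - 3)/(3*k**3 - 5*k**2 - 13*k - 14) gives s_k = (3*k**3 + 4*k**2 + 4*k - 3)/2**k.
Check: Δs_k = (-3*k**3 + 5*k**2 + 13*k + 14)/(2*2**k). ✓
Sum = s_(8) − s_(1); s_(8) = 1821/256, s_(1) = 4 ⇒ 797/256.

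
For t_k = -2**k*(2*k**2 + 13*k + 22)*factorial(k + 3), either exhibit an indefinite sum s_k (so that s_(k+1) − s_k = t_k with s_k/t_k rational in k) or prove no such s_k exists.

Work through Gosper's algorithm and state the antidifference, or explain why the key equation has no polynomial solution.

s_k = -2**k*(k + 2)*factorial(k + 3)

Compute t_(k+1)/t_k: get 2*(2*k**3 + 25*k**2 + 105*k + 148)/(2*k**2 + 13*k + 22).
Factor: A=2*k + 8; B=1; C=k**2 + 13*k/2 + 11.
Set up (2*k + 8)·f(k+1) − (1)·f(k) − (k**2 + 13*k/2 + 11) = 0.
d = 1 from the (1,0,2) case.
Match coefficients ⇒ f(k) = (k + 2)/2.
So s_k = (B(k−1)f/C)·t_k = ((k + 2)/(2*k**2 + 13*k + 22))·t_k = -2**k*(k + 2)*factorial(k + 3).
s_(k+1) − s_k = -2**k*(2*k**2 + 13*k + 22)*factorial(k + 3) = t_k.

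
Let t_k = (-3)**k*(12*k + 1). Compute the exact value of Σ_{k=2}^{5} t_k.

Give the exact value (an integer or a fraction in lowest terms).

Compute t_(k+1)/t_k: get 3*(-12*k - 13)/(12*k + 1).
Normal form (A,B,C) = (-3, 1, k + 1/12).
Need (-3)·f(k+1) − (1)·f(k) = k + 1/12.
d = 1 from the (0,0,1) case.
Solve for f: f(k) = -(3*k - 2)/12 (degree 1 ≤ 1).
R(k) = B(k−1)·f(k)/C(k) = -(3*k - 2)/(12*k + 1); s_k = R·t_k = (-3)**k*(2 - 3*k).
Check: Δs_k = (-3)**k*(12*k + 1). ✓
Evaluate s at k=6 and k=2: -11664 and -36; difference -11628.

Σ = -11628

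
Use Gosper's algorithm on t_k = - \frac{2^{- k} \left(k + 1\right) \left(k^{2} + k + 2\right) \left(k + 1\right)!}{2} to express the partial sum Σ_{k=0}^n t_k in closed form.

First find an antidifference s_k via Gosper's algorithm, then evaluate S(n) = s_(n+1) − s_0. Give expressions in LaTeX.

r(k) = (k + 2)**2*(k + (k + 1)**2 + 3)/(2*(k + 1)*(k**2 + k + 2)) after simplifying.
A = k/2 + 1, B = 1, C = k**3 + 2*k**2 + 3*k + 2.
Key eq: (k/2 + 1)·f(k+1) = (1)·f(k) + (k**3 + 2*k**2 + 3*k + 2).
d = 2 from the (1,0,3) case.
Solving with deg f ≤ 2: f(k) = 2*(k**2 - 2).
Certificate R = B(k−1)f/C = 2*(k**2 - 2)/((k + 1)*(k**2 + k + 2)) gives s_k = -(k**2 - 2)*factorial(k + 1)/2**k.
Δs = -(k + 1)*(k**2 + k + 2)*factorial(k + 1)/(2*2**k), as required.
Σ_(k=0)^n t_k = s_(n+1) − s_(0) = (-2**(-n - 1)*(n**2 + 2*n - 1)*factorial(n + 2)) − (2), i.e. 2**(-n - 1)*(-2**(n + 2) - n**4*factorial(n) - 5*n**3*factorial(n) - 7*n**2*factorial(n) - n*factorial(n) + 2*factorial(n)).

S(n) = 2^{- n - 1} \left(- 2^{n + 2} - n^{4} n! - 5 n^{3} n! - 7 n^{2} n! - n n! + 2 n!\right)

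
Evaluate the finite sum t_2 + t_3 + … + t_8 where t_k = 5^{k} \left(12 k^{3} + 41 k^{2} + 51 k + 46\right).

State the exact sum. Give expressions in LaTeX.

Σ = 4191405450

The ratio is 5*(12*k**3 + 77*k**2 + 169*k + 150)/(12*k**3 + 41*k**2 + 51*k + 46).
Normal form (A,B,C) = (5, 1, k**3 + 41*k**2/12 + 17*k/4 + 23/6).
Key eq: (5)·f(k+1) = (1)·f(k) + (k**3 + 41*k**2/12 + 17*k/4 + 23/6).
d = 3 from the (0,0,3) case.
Solving with deg f ≤ 3: f(k) = (3*k + 2)*(k**2 - k + 2)/12.
Then R = B(k−1)f/C = (3*k + 2)*(k**2 - k + 2)/(12*k**3 + 41*k**2 + 51*k + 46), so s_k = R(k)·t_k = 5**k*(3*k**3 - k**2 + 4*k + 4).
s_(k+1) − s_k = 5**k*(12*k**3 + 41*k**2 + 51*k + 46) = t_k.
Telescoping: Σ = s_(9) − s_(2) = 4191406250 − (800) = 4191405450.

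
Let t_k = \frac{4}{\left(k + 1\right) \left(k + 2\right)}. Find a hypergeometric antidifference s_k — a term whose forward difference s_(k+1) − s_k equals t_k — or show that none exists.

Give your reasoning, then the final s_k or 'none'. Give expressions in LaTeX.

s_k = \frac{4 k}{k + 1}

t_(k+1)/t_k = (k + 1)/(k + 3).
Normal form (A,B,C) = (k + 1, k + 3, 1).
Set up (k + 1)·f(k+1) − (k + 2)·f(k) − (1) = 0.
From deg A=1, deg B=1, deg C=0: d=1.
Solve for f: f(k) = k (degree 1 ≤ 1).
So s_k = (B(k−1)f/C)·t_k = (k*(k + 2))·t_k = 4*k/(k + 1).
Verify: 4/(k**2 + 3*k + 2) matches t_k.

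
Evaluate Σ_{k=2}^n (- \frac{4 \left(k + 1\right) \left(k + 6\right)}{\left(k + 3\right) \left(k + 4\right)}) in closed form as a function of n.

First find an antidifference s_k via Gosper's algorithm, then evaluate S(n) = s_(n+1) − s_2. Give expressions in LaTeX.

S(n) = \frac{4 \left(- 5 n^{2} - 9 n + 14\right)}{5 \left(n + 4\right)}

The ratio is (k + 2)*(k + 3)*(k + 7)/((k + 1)*(k + 5)*(k + 6)).
A = k + 3, B = k + 5, C = k**2 + 7*k + 6.
Need (k + 3)·f(k+1) − (k + 4)·f(k) = k**2 + 7*k + 6.
From deg A=1, deg B=1, deg C=2: d=2.
Coefficient equations give f(k) = k*(k + 1).
Then R = B(k−1)f/C = k*(k + 4)/(k + 6), so s_k = R(k)·t_k = 4*k*(-k - 1)/(k + 3).
Verify: 4*(-k**2 - 7*k - 6)/(k**2 + 7*k + 12) matches t_k.
Evaluate: s_(n+1) = 4*(-n**2 - 3*n - 2)/(n + 4); subtract s_(2) = -24/5 ⇒ S(n) = 4*(-5*n**2 - 9*n + 14)/(5*(n + 4)).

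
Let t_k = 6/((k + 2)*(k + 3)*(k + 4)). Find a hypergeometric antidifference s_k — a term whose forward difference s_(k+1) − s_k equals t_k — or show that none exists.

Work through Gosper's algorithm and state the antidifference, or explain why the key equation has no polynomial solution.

s_k = k*(k + 5)/(2*(k + 2)*(k + 3))

The ratio is (k + 2)/(k + 5).
A = k + 2, B = k + 5, C = 1.
f must satisfy (k + 2)·f(k+1) − (k + 4)·f(k) = 1.
From deg A=1, deg B=1, deg C=0: d=2.
Match coefficients ⇒ f(k) = k*(k + 5)/12.
Get s_k = R·t_k = k*(k + 5)/(2*(k + 2)*(k + 3)) with R(k) = B(k−1)f(k)/C(k) = k*(k + 4)*(k + 5)/12.
Check: Δs_k = 6/(k**3 + 9*k**2 + 26*k + 24). ✓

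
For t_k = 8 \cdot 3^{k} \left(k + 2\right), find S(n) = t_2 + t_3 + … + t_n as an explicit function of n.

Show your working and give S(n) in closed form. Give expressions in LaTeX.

Ratio r(k) = 3*(k + 3)/(k + 2).
Factor: A=3; B=1; C=k + 2.
Key eq: (3)·f(k+1) = (1)·f(k) + (k + 2).
From deg A=0, deg B=0, deg C=1: d=1.
A polynomial solution: f(k) = (2*k + 1)/4.
R(k) = B(k−1)·f(k)/C(k) = (2*k + 1)/(4*(k + 2)); s_k = R·t_k = 3**k*(4*k + 2).
Verify: 8*3**k*(k + 2) matches t_k.
Evaluate: s_(n+1) = 3**(n + 1)*(4*n + 6); subtract s_(2) = 90 ⇒ S(n) = 12*3**n*n + 18*3**n - 90.

S(n) = 12 \cdot 3^{n} n + 18 \cdot 3^{n} - 90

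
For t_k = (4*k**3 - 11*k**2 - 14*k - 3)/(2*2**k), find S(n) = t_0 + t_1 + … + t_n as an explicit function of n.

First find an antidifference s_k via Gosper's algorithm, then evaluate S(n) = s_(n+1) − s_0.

S(n) = 2**(-n - 1)*(2**(n + 2) - 4*n**3 - 13*n**2 - 14*n - 7)

Ratio r(k) = (4*k**3 + k**2 - 24*k - 24)/(2*(4*k**3 - 11*k**2 - 14*k - 3)).
Normal form (A,B,C) = (1/2, 1, k**3 - 11*k**2/4 - 7*k/2 - 3/4).
Need (1/2)·f(k+1) − (1)·f(k) = k**3 - 11*k**2/4 - 7*k/2 - 3/4.
deg f ≤ 3 (via 0,0,3).
Solving with deg f ≤ 3: f(k) = -(4*k**3 + k**2 + 2)/2.
R(k) = B(k−1)·f(k)/C(k) = -2*(4*k**3 + k**2 + 2)/(4*k**3 - 11*k**2 - 14*k - 3); s_k = R·t_k = (-4*k**3 - k**2 - 2)/2**k.
Δs = (4*k**3 - 11*k**2 - 14*k - 3)/(2*2**k), as required.
Σ_(k=0)^n t_k = s_(n+1) − s_(0) = (2**(-n - 1)*(-4*n**3 - 13*n**2 - 14*n - 7)) − (-2), i.e. 2**(-n - 1)*(2**(n + 2) - 4*n**3 - 13*n**2 - 14*n - 7).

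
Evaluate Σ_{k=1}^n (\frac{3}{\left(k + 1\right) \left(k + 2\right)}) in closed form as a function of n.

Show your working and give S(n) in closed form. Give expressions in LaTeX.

r(k) = (k + 1)/(k + 3) after simplifying.
Normal form (A,B,C) = (k + 1, k + 3, 1).
Solve (k + 1)·f(k+1) − (k + 2)·f(k) = 1.
From deg A=1, deg B=1, deg C=0: d=1.
Match coefficients ⇒ f(k) = k.
R(k) = B(k−1)·f(k)/C(k) = k*(k + 2); s_k = R·t_k = 3*k/(k + 1).
Verify: 3/(k**2 + 3*k + 2) matches t_k.
Telescope: S(n) = s_(n+1) − s_(1) = 3*(n + 1)/(n + 2) − (3/2) = 3*n/(2*(n + 2)).

S(n) = \frac{3 n}{2 \left(n + 2\right)}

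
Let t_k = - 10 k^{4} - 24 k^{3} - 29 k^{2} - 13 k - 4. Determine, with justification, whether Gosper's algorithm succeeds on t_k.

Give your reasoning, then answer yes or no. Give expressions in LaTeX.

r(k) = (10*k**4 + 64*k**3 + 161*k**2 + 183*k + 80)/(10*k**4 + 24*k**3 + 29*k**2 + 13*k + 4) after simplifying.
So A=1 and B=1, with C=k**4 + 12*k**3/5 + 29*k**2/10 + 13*k/10 + 2/5.
f must satisfy (1)·f(k+1) − (1)·f(k) = k**4 + 12*k**3/5 + 29*k**2/10 + 13*k/10 + 2/5.
deg f ≤ 5 (via 0,0,4).
Coefficient equations give f(k) = k*(2*k**4 + k**3 + k**2 - 2*k + 2)/10.
Get s_k = R·t_k = k*(-2*k**4 - k**3 - k**2 + 2*k - 2) with R(k) = B(k−1)f(k)/C(k) = k*(2*k**4 + k**3 + k**2 - 2*k + 2)/(10*k**4 + 24*k**3 + 29*k**2 + 13*k + 4).
s_(k+1) − s_k = -10*k**4 - 24*k**3 - 29*k**2 - 13*k - 4 = t_k.

Yes. s_k = k \left(- 2 k^{4} - k^{3} - k^{2} + 2 k - 2\right).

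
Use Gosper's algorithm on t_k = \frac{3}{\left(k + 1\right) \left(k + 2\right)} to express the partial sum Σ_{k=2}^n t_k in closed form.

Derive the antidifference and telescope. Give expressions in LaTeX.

S(n) = \frac{n - 1}{n + 2}

t_(k+1)/t_k = (k + 1)/(k + 3).
Normal form (A,B,C) = (k + 1, k + 3, 1).
Need (k + 1)·f(k+1) − (k + 2)·f(k) = 1.
deg f ≤ 1 (via 1,1,0).
A polynomial solution: f(k) = k.
So s_k = (B(k−1)f/C)·t_k = (k*(k + 2))·t_k = 3*k/(k + 1).
Δs = 3/(k**2 + 3*k + 2), as required.
Σ_(k=2)^n t_k = s_(n+1) − s_(2) = (3*(n + 1)/(n + 2)) − (2), i.e. (n - 1)/(n + 2).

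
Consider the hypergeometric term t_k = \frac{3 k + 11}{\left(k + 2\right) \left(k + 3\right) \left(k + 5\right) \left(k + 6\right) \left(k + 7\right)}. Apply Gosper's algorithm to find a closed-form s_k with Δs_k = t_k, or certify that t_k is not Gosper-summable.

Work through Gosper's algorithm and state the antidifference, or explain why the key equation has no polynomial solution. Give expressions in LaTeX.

t_(k+1)/t_k = (k + 2)*(k + 5)*(3*k + 14)/((k + 4)*(k + 8)*(3*k + 11)).
Take A(k)=k + 2, B(k)=k + 8, C(k)=k**2 + 23*k/3 + 44/3.
f must satisfy (k + 2)·f(k+1) − (k + 7)·f(k) = k**2 + 23*k/3 + 44/3.
deg f ≤ 5 (via 1,1,2).
Match coefficients ⇒ f(k) = k*(k + 3)*(k + 4)*(k**2 + 13*k + 52)/180.
Then R = B(k−1)f/C = k*(k + 3)*(k + 7)*(k**2 + 13*k + 52)/(60*(3*k + 11)), so s_k = R(k)·t_k = k*(k**2 + 13*k + 52)/(60*(k**3 + 13*k**2 + 52*k + 60)).
Check: Δs_k = (3*k + 11)/(k**5 + 23*k**4 + 203*k**3 + 853*k**2 + 1692*k + 1260). ✓

s_k = \frac{k \left(k^{2} + 13 k + 52\right)}{60 \left(k^{3} + 13 k^{2} + 52 k + 60\right)}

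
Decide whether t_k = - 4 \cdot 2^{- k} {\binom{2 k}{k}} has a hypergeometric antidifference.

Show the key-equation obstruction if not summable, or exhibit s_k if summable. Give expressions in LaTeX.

r(k) = (2*k + 1)/(k + 1) after simplifying.
Normal form (A,B,C) = (2*k + 1, k + 1, 1).
Need (2*k + 1)·f(k+1) − (k)·f(k) = 1.
From deg A=1, deg B=1, deg C=0: d=-1.
deg f ≤ -1 is impossible — no certificate.

No. Not Gosper-summable.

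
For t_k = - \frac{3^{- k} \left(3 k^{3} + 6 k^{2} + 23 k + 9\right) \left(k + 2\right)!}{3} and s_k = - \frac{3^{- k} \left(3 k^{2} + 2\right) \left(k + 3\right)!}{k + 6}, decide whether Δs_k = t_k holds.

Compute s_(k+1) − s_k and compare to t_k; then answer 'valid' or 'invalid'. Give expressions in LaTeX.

s_(k+1) = -(3*k**2 + 6*k + 5)*factorial(k + 4)/(3*3**k*(k + 7))
s_(k+1) − s_k = -(3*k**4 + 27*k**3 + 74*k**2 + 188*k + 78)*factorial(k + 3)/(3*3**k*(k + 6)*(k + 7))
(s_(k+1) − s_k) − t_k = (3*k**4 + 24*k**3 + 50*k**2 + 147*k + 48)*factorial(k + 2)/(3**k*(k + 6)*(k + 7))

Invalid: residual \frac{3^{- k} \left(3 k^{4} + 24 k^{3} + 50 k^{2} + 147 k + 48\right) \left(k + 2\right)!}{\left(k + 6\right) \left(k + 7\right)} ≠ 0.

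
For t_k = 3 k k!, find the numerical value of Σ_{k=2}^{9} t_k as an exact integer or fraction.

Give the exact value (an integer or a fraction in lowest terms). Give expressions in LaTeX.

Σ = 10886394

Ratio r(k) = (k + 1)**2/k.
Factor: A=k + 1; B=1; C=k.
Need (k + 1)·f(k+1) − (1)·f(k) = k.
deg f ≤ 0 (via 1,0,1).
Solve for f: f(k) = 1 (degree 0 ≤ 0).
Certificate R = B(k−1)f/C = 1/k gives s_k = 3*factorial(k).
s_(k+1) − s_k = 3*k*factorial(k) = t_k.
Evaluate s at k=10 and k=2: 10886400 and 6; difference 10886394.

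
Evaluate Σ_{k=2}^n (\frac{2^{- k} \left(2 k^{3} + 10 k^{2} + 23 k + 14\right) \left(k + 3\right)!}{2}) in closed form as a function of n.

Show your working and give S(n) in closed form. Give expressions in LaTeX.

r(k) = (2*k**4 + 24*k**3 + 113*k**2 + 245*k + 196)/(2*(2*k**3 + 10*k**2 + 23*k + 14)) after simplifying.
A = k/2 + 2, B = 1, C = k**3 + 5*k**2 + 23*k/2 + 7.
f must satisfy (k/2 + 2)·f(k+1) − (1)·f(k) = k**3 + 5*k**2 + 23*k/2 + 7.
Bound: deg f ≤ 2.
Match coefficients ⇒ f(k) = 2*k**2 + 2*k - 1.
Get s_k = R·t_k = (2*k**2 + 2*k - 1)*factorial(k + 3)/2**k with R(k) = B(k−1)f(k)/C(k) = 2*(2*k**2 + 2*k - 1)/(2*k**3 + 10*k**2 + 23*k + 14).
Verify: (2*k**3 + 10*k**2 + 23*k + 14)*factorial(k + 3)/(2*2**k) matches t_k.
s_(n+1) = 2**(-n - 1)*(2*n**2 + 6*n + 3)*factorial(n + 4) and s_(2) = 330, so S(n) = -330 + n**2*factorial(n + 4)/2**n + 3*n*factorial(n + 4)/2**n + 3*factorial(n + 4)/(2*2**n).

S(n) = -330 + 2^{- n} n^{2} \left(n + 4\right)! + 3 \cdot 2^{- n} n \left(n + 4\right)! + \frac{3 \cdot 2^{- n} \left(n + 4\right)!}{2}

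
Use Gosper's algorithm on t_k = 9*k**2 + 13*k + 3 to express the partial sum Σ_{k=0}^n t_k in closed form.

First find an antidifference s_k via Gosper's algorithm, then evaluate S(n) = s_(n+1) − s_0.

S(n) = 3*n**3 + 11*n**2 + 11*n + 3

Step 1: r(k) = (9*k**2 + 31*k + 25)/(9*k**2 + 13*k + 3).
So A=1 and B=1, with C=k**2 + 13*k/9 + 1/3.
Key eq: (1)·f(k+1) = (1)·f(k) + (k**2 + 13*k/9 + 1/3).
From deg A=0, deg B=0, deg C=2: d=3.
Match coefficients ⇒ f(k) = k*(3*k**2 + 2*k - 2)/9.
R(k) = B(k−1)·f(k)/C(k) = k*(3*k**2 + 2*k - 2)/(9*k**2 + 13*k + 3); s_k = R·t_k = k*(3*k**2 + 2*k - 2).
s_(k+1) − s_k = 9*k**2 + 13*k + 3 = t_k.
Telescope: S(n) = s_(n+1) − s_(0) = 3*n**3 + 11*n**2 + 11*n + 3 − (0) = 3*n**3 + 11*n**2 + 11*n + 3.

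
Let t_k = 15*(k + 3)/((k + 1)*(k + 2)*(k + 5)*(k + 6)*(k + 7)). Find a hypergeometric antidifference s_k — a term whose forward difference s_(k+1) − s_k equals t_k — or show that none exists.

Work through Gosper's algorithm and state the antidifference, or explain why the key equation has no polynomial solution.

s_k = k*(k**2 + 12*k + 41)/(6*(k**3 + 12*k**2 + 41*k + 30))

r(k) = (k + 1)*(k + 4)*(k + 5)/((k + 3)**2*(k + 8)) after simplifying.
Normal form (A,B,C) = (k + 1, k + 8, k**3 + 10*k**2 + 33*k + 36).
Need (k + 1)·f(k+1) − (k + 7)·f(k) = k**3 + 10*k**2 + 33*k + 36.
Bound: deg f ≤ 6.
A polynomial solution: f(k) = k*(k + 2)*(k + 3)*(k + 4)*(k**2 + 12*k + 41)/90.
R(k) = B(k−1)·f(k)/C(k) = k*(k + 2)*(k + 7)*(k**2 + 12*k + 41)/(90*(k + 3)); s_k = R·t_k = k*(k**2 + 12*k + 41)/(6*(k**3 + 12*k**2 + 41*k + 30)).
s_(k+1) − s_k = 15*(k + 3)/(k**5 + 21*k**4 + 163*k**3 + 567*k**2 + 844*k + 420) = t_k.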